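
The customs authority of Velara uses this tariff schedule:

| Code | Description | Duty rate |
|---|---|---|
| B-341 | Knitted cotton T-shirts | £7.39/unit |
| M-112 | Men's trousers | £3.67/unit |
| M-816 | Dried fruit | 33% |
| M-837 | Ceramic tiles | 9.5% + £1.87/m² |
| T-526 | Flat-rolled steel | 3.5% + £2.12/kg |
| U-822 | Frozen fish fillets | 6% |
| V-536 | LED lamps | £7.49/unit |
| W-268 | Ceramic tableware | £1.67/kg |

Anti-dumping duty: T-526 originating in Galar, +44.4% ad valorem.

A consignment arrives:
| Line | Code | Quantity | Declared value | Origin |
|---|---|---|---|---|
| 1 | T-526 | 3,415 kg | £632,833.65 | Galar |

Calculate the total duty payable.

£310,367.12

Line 1 (T-526, Galar, 3,415 kg, £632,833.65):
Base rate for T-526 is 3.5% + £2.12/kg.
Additional duty on T-526 from Galar: +44.4%. Applied ad valorem rate: 3.5% + 44.4% = 47.9%.
Duty = £632,833.65 × 47.9% + 3,415 × £2.12 = £310,367.12.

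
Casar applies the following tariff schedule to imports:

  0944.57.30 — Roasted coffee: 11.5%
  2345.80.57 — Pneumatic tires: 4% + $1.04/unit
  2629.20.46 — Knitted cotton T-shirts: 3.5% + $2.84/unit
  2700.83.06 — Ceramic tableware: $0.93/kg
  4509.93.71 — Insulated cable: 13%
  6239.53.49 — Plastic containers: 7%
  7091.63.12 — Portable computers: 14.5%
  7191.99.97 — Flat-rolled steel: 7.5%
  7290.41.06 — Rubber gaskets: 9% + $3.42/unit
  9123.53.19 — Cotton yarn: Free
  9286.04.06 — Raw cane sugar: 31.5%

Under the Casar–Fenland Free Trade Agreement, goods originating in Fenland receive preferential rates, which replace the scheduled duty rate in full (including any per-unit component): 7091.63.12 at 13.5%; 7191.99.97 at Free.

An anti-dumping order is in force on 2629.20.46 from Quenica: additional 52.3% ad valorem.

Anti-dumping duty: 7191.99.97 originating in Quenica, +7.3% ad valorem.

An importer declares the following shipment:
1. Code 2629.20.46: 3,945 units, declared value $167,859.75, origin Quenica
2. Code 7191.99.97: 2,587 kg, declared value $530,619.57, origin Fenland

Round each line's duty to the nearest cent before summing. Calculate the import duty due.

Line 1 (2629.20.46, Quenica, 3,945 units, $167,859.75):
Base rate for 2629.20.46 is 3.5% + $2.84/unit.
Additional duty on 2629.20.46 from Quenica: +52.3%. Applied ad valorem rate: 3.5% + 52.3% = 55.8%.
Duty = $167,859.75 × 55.8% + 3,945 × $2.84 = $104,869.54.
Line 2 (7191.99.97, Fenland, 2,587 kg, $530,619.57):
Base rate for 7191.99.97 is 7.5%.
Origin Fenland qualifies under the Casar–Fenland agreement and 7191.99.97 is covered: preferential rate Free applies instead.
The additional-duty order on 7191.99.97 targets Quenica, not Fenland; it does not apply.
Duty = $530,619.57 × 0% = $0.00.
Total = $104,869.54 + $0.00 = $104,869.54.

$104,869.54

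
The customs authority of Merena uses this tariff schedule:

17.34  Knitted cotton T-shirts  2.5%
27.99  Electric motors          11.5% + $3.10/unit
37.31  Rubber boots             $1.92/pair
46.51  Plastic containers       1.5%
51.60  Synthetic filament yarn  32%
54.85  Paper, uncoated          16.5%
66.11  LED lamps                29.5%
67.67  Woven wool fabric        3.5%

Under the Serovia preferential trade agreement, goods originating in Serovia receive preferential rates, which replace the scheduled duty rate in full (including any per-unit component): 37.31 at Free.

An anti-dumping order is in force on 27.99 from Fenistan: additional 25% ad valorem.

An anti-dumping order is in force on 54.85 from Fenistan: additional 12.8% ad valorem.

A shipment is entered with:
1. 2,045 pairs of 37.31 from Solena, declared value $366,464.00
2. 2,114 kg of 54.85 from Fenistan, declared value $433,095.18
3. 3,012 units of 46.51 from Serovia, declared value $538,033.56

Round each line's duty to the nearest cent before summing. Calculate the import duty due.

Line 1 (37.31, Solena, 2,045 pairs, $366,464.00):
Base rate for 37.31 is $1.92/pair.
37.31 has an FTA preferential rate, but origin Solena is not Serovia; base rate stands.
Duty = 2,045 × $1.92 = $3,926.40.
Line 2 (54.85, Fenistan, 2,114 kg, $433,095.18):
Base rate for 54.85 is 16.5%.
Additional duty on 54.85 from Fenistan: +12.8%. Applied ad valorem rate: 16.5% + 12.8% = 29.3%.
Duty = $433,095.18 × 29.3% = $126,896.89.
Line 3 (46.51, Serovia, 3,012 units, $538,033.56):
Base rate for 46.51 is 1.5%.
Origin Serovia is the FTA partner but 46.51 is not on the preference list; base rate stands.
Duty = $538,033.56 × 1.5% = $8,070.50.
Total = $3,926.40 + $126,896.89 + $8,070.50 = $138,893.79.

$138,893.79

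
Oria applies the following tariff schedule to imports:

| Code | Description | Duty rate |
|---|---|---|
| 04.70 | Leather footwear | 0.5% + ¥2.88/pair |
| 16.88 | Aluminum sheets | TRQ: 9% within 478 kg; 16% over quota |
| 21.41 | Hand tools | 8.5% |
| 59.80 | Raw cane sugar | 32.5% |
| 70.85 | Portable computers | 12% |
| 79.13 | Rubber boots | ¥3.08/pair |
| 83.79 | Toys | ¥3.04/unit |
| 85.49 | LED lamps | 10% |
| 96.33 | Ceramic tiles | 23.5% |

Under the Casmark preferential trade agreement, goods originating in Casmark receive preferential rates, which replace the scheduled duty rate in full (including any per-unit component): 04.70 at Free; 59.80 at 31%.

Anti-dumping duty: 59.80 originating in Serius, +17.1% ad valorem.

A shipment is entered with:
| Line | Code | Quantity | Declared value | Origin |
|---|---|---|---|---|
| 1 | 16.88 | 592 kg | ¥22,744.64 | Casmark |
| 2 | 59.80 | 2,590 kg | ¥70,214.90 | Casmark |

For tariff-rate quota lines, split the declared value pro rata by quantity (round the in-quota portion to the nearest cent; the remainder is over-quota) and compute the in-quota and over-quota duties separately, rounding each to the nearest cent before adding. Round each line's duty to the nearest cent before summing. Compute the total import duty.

¥24,120.23

Line 1 (16.88, Casmark, 592 kg, ¥22,744.64):
Code 16.88 is under a tariff-rate quota (threshold 478 kg). In-quota: 478 kg at 9%; over-quota: 114 kg at 16%.
Pro-rata value split: in-quota = ¥22,744.64 × 478/592 = ¥18,364.76; over-quota = ¥22,744.64 − ¥18,364.76 = ¥4,379.88.
In-quota duty = ¥18,364.76 × 9% = ¥1,652.83. Over-quota duty = ¥4,379.88 × 16% = ¥700.78.
Line duty = ¥1,652.83 + ¥700.78 = ¥2,353.61.
Line 2 (59.80, Casmark, 2,590 kg, ¥70,214.90):
Base rate for 59.80 is 32.5%.
Origin Casmark qualifies under the Oria–Casmark agreement and 59.80 is covered: preferential rate 31% applies instead.
The additional-duty order on 59.80 targets Serius, not Casmark; it does not apply.
Duty = ¥70,214.90 × 31% = ¥21,766.62.
Total = ¥2,353.61 + ¥21,766.62 = ¥24,120.23.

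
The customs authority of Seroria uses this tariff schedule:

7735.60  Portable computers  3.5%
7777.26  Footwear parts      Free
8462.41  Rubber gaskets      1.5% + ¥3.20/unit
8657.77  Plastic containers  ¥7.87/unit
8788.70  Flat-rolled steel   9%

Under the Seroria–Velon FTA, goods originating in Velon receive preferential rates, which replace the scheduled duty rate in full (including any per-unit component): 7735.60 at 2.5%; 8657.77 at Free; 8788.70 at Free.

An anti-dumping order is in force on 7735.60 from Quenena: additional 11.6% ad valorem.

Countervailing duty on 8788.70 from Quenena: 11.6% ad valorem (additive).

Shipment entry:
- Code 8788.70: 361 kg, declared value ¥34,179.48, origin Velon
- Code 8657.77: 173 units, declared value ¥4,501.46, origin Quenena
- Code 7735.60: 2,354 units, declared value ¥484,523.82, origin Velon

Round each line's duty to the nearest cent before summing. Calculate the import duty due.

¥13,474.61

Line 1 (8788.70, Velon, 361 kg, ¥34,179.48):
Base rate for 8788.70 is 9%.
Origin Velon qualifies under the Seroria–Velon agreement and 8788.70 is covered: preferential rate Free applies instead.
The additional-duty order on 8788.70 targets Quenena, not Velon; it does not apply.
Duty = ¥34,179.48 × 0% = ¥0.00.
Line 2 (8657.77, Quenena, 173 units, ¥4,501.46):
Base rate for 8657.77 is ¥7.87/unit.
8657.77 has an FTA preferential rate, but origin Quenena is not Velon; base rate stands.
Duty = 173 × ¥7.87 = ¥1,361.51.
Line 3 (7735.60, Velon, 2,354 units, ¥484,523.82):
Base rate for 7735.60 is 3.5%.
Origin Velon qualifies under the Seroria–Velon agreement and 7735.60 is covered: preferential rate 2.5% applies instead.
The additional-duty order on 7735.60 targets Quenena, not Velon; it does not apply.
Duty = ¥484,523.82 × 2.5% = ¥12,113.10.
Total = ¥0.00 + ¥1,361.51 + ¥12,113.10 = ¥13,474.61.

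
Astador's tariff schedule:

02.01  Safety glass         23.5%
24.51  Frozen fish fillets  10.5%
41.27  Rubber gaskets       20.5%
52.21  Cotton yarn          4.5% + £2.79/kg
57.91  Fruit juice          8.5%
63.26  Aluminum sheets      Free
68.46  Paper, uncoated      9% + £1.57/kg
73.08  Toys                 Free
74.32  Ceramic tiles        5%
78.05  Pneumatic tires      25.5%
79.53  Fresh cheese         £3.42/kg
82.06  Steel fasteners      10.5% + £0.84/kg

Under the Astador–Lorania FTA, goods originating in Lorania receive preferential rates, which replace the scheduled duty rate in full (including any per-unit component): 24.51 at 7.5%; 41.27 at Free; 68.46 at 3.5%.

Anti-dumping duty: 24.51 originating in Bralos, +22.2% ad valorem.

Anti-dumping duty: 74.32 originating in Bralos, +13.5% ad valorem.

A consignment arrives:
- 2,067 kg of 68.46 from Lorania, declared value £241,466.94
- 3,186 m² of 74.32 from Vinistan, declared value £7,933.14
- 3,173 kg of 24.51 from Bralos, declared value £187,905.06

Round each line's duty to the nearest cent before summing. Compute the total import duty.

Line 1 (68.46, Lorania, 2,067 kg, £241,466.94):
Base rate for 68.46 is 9% + £1.57/kg.
Origin Lorania qualifies under the Astador–Lorania agreement and 68.46 is covered: preferential rate 3.5% applies instead.
Duty = £241,466.94 × 3.5% = £8,451.34.
Line 2 (74.32, Vinistan, 3,186 m², £7,933.14):
Base rate for 74.32 is 5%.
The additional-duty order on 74.32 targets Bralos, not Vinistan; it does not apply.
Duty = £7,933.14 × 5% = £396.66.
Line 3 (24.51, Bralos, 3,173 kg, £187,905.06):
Base rate for 24.51 is 10.5%.
24.51 has an FTA preferential rate, but origin Bralos is not Lorania; base rate stands.
Additional duty on 24.51 from Bralos: +22.2%. Applied ad valorem rate: 10.5% + 22.2% = 32.7%.
Duty = £187,905.06 × 32.7% = £61,444.95.
Total = £8,451.34 + £396.66 + £61,444.95 = £70,292.95.

£70,292.95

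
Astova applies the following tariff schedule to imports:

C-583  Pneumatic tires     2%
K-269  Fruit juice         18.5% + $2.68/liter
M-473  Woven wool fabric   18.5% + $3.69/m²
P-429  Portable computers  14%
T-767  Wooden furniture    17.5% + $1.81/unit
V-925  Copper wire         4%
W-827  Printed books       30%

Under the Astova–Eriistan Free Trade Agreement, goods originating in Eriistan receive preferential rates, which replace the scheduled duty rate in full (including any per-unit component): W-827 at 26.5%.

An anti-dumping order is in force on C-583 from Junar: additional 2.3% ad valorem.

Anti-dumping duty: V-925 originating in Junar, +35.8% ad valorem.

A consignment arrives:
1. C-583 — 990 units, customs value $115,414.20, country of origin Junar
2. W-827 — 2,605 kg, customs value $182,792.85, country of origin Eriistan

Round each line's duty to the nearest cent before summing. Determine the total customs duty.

$53,402.92

Line 1 (C-583, Junar, 990 units, $115,414.20):
Base rate for C-583 is 2%.
Additional duty on C-583 from Junar: +2.3%. Applied ad valorem rate: 2% + 2.3% = 4.3%.
Duty = $115,414.20 × 4.3% = $4,962.81.
Line 2 (W-827, Eriistan, 2,605 kg, $182,792.85):
Base rate for W-827 is 30%.
Origin Eriistan qualifies under the Astova–Eriistan agreement and W-827 is covered: preferential rate 26.5% applies instead.
Duty = $182,792.85 × 26.5% = $48,440.11.
Total = $4,962.81 + $48,440.11 = $53,402.92.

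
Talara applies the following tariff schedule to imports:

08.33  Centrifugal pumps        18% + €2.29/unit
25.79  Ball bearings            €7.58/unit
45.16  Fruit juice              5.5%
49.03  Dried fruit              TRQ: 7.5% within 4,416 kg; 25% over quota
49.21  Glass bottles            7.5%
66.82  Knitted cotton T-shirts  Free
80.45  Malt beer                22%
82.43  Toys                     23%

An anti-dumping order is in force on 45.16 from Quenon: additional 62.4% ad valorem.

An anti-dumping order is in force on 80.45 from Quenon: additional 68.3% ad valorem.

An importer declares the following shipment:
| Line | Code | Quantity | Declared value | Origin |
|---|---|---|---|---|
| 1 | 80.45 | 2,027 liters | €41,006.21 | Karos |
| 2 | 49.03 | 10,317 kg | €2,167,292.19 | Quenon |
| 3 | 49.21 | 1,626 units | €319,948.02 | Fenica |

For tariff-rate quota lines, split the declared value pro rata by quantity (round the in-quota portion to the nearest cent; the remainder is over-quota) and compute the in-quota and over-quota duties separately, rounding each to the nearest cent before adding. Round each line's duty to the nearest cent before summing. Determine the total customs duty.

€412,498.42

Line 1 (80.45, Karos, 2,027 liters, €41,006.21):
Base rate for 80.45 is 22%.
The additional-duty order on 80.45 targets Quenon, not Karos; it does not apply.
Duty = €41,006.21 × 22% = €9,021.37.
Line 2 (49.03, Quenon, 10,317 kg, €2,167,292.19):
Code 49.03 is under a tariff-rate quota (threshold 4,416 kg). In-quota: 4,416 kg at 7.5%; over-quota: 5,901 kg at 25%.
Pro-rata value split: in-quota = €2,167,292.19 × 4,416/10,317 = €927,669.12; over-quota = €2,167,292.19 − €927,669.12 = €1,239,623.07.
In-quota duty = €927,669.12 × 7.5% = €69,575.18. Over-quota duty = €1,239,623.07 × 25% = €309,905.77.
Line duty = €69,575.18 + €309,905.77 = €379,480.95.
Line 3 (49.21, Fenica, 1,626 units, €319,948.02):
Base rate for 49.21 is 7.5%.
Duty = €319,948.02 × 7.5% = €23,996.10.
Total = €9,021.37 + €379,480.95 + €23,996.10 = €412,498.42.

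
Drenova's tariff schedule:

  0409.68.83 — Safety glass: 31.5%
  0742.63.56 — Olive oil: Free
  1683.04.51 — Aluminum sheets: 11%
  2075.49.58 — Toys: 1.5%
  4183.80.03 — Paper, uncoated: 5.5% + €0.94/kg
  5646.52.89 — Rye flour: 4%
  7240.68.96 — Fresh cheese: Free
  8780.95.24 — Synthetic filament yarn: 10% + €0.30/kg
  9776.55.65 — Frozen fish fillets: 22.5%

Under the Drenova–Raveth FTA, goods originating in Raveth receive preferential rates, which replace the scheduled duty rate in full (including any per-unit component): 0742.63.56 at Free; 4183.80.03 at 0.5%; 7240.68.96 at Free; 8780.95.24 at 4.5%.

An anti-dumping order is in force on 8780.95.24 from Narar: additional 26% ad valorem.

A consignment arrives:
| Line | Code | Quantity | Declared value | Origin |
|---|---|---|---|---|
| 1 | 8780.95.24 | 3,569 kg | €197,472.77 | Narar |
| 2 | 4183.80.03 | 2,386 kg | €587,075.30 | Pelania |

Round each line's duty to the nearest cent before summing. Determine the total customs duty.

€106,692.88

Line 1 (8780.95.24, Narar, 3,569 kg, €197,472.77):
Base rate for 8780.95.24 is 10% + €0.30/kg.
8780.95.24 has an FTA preferential rate, but origin Narar is not Raveth; base rate stands.
Additional duty on 8780.95.24 from Narar: +26%. Applied ad valorem rate: 10% + 26% = 36%.
Duty = €197,472.77 × 36% + 3,569 × €0.30 = €72,160.90.
Line 2 (4183.80.03, Pelania, 2,386 kg, €587,075.30):
Base rate for 4183.80.03 is 5.5% + €0.94/kg.
4183.80.03 has an FTA preferential rate, but origin Pelania is not Raveth; base rate stands.
Duty = €587,075.30 × 5.5% + 2,386 × €0.94 = €34,531.98.
Total = €72,160.90 + €34,531.98 = €106,692.88.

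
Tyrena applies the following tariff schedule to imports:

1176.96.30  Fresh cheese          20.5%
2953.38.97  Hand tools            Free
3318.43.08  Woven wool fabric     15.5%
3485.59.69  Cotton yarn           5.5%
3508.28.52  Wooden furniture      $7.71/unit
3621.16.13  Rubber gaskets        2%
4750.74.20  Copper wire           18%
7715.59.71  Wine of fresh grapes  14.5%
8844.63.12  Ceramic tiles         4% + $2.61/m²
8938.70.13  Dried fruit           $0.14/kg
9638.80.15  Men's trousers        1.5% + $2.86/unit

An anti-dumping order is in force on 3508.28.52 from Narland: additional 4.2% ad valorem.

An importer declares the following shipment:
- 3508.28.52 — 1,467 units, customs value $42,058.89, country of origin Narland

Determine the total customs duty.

$13,077.04

Line 1 (3508.28.52, Narland, 1,467 units, $42,058.89):
Base rate for 3508.28.52 is $7.71/unit.
Additional duty on 3508.28.52 from Narland: +4.2% ad valorem. Applied ad valorem rate = 4.2%.
Duty = $42,058.89 × 4.2% + 1,467 × $7.71 = $13,077.04.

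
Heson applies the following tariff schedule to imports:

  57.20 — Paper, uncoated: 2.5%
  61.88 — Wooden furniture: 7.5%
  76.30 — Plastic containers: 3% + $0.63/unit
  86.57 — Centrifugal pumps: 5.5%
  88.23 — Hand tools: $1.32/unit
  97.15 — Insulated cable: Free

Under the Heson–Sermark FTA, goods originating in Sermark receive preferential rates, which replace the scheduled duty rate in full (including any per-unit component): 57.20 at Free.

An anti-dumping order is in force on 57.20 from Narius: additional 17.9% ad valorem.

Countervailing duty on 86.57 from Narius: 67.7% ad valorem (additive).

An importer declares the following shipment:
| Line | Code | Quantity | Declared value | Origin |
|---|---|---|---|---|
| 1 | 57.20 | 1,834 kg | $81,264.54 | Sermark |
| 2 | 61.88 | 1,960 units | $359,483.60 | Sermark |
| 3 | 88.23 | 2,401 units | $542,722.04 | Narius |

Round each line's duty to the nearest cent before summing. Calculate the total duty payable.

Line 1 (57.20, Sermark, 1,834 kg, $81,264.54):
Base rate for 57.20 is 2.5%.
Origin Sermark qualifies under the Heson–Sermark agreement and 57.20 is covered: preferential rate Free applies instead.
The additional-duty order on 57.20 targets Narius, not Sermark; it does not apply.
Duty = $81,264.54 × 0% = $0.00.
Line 2 (61.88, Sermark, 1,960 units, $359,483.60):
Base rate for 61.88 is 7.5%.
Origin Sermark is the FTA partner but 61.88 is not on the preference list; base rate stands.
Duty = $359,483.60 × 7.5% = $26,961.27.
Line 3 (88.23, Narius, 2,401 units, $542,722.04):
Base rate for 88.23 is $1.32/unit.
Duty = 2,401 × $1.32 = $3,169.32.
Total = $0.00 + $26,961.27 + $3,169.32 = $30,130.59.

$30,130.59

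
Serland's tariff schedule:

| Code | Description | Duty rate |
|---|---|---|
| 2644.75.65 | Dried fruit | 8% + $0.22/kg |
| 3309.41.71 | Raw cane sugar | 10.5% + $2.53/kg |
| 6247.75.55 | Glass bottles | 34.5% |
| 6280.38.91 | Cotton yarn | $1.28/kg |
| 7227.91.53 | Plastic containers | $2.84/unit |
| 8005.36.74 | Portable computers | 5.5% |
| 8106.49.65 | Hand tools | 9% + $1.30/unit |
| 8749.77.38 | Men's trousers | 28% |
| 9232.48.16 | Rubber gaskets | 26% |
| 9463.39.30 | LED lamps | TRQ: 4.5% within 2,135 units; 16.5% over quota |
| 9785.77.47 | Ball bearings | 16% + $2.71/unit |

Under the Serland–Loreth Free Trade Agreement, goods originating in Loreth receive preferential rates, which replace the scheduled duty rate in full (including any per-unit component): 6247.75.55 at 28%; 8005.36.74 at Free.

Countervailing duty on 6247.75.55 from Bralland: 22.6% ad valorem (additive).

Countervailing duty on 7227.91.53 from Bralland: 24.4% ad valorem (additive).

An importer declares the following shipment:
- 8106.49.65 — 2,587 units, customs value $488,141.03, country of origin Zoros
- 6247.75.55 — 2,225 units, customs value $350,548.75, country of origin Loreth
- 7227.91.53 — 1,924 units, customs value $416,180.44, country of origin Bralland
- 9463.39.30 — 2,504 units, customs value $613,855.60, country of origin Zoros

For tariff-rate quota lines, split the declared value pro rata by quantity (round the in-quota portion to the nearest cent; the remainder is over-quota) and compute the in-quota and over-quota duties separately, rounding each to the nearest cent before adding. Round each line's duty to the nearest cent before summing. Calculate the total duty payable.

Line 1 (8106.49.65, Zoros, 2,587 units, $488,141.03):
Base rate for 8106.49.65 is 9% + $1.30/unit.
Duty = $488,141.03 × 9% + 2,587 × $1.30 = $47,295.79.
Line 2 (6247.75.55, Loreth, 2,225 units, $350,548.75):
Base rate for 6247.75.55 is 34.5%.
Origin Loreth qualifies under the Serland–Loreth agreement and 6247.75.55 is covered: preferential rate 28% applies instead.
The additional-duty order on 6247.75.55 targets Bralland, not Loreth; it does not apply.
Duty = $350,548.75 × 28% = $98,153.65.
Line 3 (7227.91.53, Bralland, 1,924 units, $416,180.44):
Base rate for 7227.91.53 is $2.84/unit.
Additional duty on 7227.91.53 from Bralland: +24.4% ad valorem. Applied ad valorem rate = 24.4%.
Duty = $416,180.44 × 24.4% + 1,924 × $2.84 = $107,012.19.
Line 4 (9463.39.30, Zoros, 2,504 units, $613,855.60):
Code 9463.39.30 is under a tariff-rate quota (threshold 2,135 units). In-quota: 2,135 units at 4.5%; over-quota: 369 units at 16.5%.
Pro-rata value split: in-quota = $613,855.60 × 2,135/2,504 = $523,395.25; over-quota = $613,855.60 − $523,395.25 = $90,460.35.
In-quota duty = $523,395.25 × 4.5% = $23,552.79. Over-quota duty = $90,460.35 × 16.5% = $14,925.96.
Line duty = $23,552.79 + $14,925.96 = $38,478.75.
Total = $47,295.79 + $98,153.65 + $107,012.19 + $38,478.75 = $290,940.38.

$290,940.38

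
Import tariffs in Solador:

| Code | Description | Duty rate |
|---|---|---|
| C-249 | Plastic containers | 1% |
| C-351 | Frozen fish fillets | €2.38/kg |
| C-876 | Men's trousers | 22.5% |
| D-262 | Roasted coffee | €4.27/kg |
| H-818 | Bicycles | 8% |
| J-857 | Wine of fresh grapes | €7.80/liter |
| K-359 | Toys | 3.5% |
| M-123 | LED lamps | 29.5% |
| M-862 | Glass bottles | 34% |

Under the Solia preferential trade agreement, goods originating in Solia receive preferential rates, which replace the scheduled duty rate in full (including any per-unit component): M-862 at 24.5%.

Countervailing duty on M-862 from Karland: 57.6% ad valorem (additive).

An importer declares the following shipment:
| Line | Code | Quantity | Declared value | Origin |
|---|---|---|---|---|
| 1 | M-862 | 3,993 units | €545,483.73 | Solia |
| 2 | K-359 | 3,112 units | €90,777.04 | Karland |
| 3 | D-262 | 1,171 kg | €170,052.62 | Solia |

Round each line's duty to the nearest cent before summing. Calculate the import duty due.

Line 1 (M-862, Solia, 3,993 units, €545,483.73):
Base rate for M-862 is 34%.
Origin Solia qualifies under the Solador–Solia agreement and M-862 is covered: preferential rate 24.5% applies instead.
The additional-duty order on M-862 targets Karland, not Solia; it does not apply.
Duty = €545,483.73 × 24.5% = €133,643.51.
Line 2 (K-359, Karland, 3,112 units, €90,777.04):
Base rate for K-359 is 3.5%.
Duty = €90,777.04 × 3.5% = €3,177.20.
Line 3 (D-262, Solia, 1,171 kg, €170,052.62):
Base rate for D-262 is €4.27/kg.
Origin Solia is the FTA partner but D-262 is not on the preference list; base rate stands.
Duty = 1,171 × €4.27 = €5,000.17.
Total = €133,643.51 + €3,177.20 + €5,000.17 = €141,820.88.

€141,820.88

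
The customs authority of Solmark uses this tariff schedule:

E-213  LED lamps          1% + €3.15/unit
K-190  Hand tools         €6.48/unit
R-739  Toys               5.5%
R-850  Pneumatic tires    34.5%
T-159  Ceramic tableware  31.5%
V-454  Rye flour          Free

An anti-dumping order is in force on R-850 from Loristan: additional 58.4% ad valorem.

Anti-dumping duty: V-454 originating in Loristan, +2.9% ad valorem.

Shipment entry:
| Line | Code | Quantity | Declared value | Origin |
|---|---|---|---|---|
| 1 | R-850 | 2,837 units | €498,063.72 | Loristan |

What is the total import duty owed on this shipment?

€462,701.20

Line 1 (R-850, Loristan, 2,837 units, €498,063.72):
Base rate for R-850 is 34.5%.
Additional duty on R-850 from Loristan: +58.4%. Applied ad valorem rate: 34.5% + 58.4% = 92.9%.
Duty = €498,063.72 × 92.9% = €462,701.20.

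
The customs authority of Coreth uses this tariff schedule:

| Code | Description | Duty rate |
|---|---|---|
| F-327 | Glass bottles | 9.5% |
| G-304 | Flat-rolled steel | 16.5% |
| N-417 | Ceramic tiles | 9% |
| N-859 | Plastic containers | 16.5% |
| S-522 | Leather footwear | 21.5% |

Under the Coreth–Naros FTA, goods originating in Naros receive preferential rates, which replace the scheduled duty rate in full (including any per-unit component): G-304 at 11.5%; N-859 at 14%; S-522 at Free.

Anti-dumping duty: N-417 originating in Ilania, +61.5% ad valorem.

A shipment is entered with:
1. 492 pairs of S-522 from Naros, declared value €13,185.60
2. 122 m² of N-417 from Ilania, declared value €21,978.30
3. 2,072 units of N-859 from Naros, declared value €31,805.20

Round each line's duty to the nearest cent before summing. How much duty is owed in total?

€19,947.43

Line 1 (S-522, Naros, 492 pairs, €13,185.60):
Base rate for S-522 is 21.5%.
Origin Naros qualifies under the Coreth–Naros agreement and S-522 is covered: preferential rate Free applies instead.
Duty = €13,185.60 × 0% = €0.00.
Line 2 (N-417, Ilania, 122 m², €21,978.30):
Base rate for N-417 is 9%.
Additional duty on N-417 from Ilania: +61.5%. Applied ad valorem rate: 9% + 61.5% = 70.5%.
Duty = €21,978.30 × 70.5% = €15,494.70.
Line 3 (N-859, Naros, 2,072 units, €31,805.20):
Base rate for N-859 is 16.5%.
Origin Naros qualifies under the Coreth–Naros agreement and N-859 is covered: preferential rate 14% applies instead.
Duty = €31,805.20 × 14% = €4,452.73.
Total = €0.00 + €15,494.70 + €4,452.73 = €19,947.43.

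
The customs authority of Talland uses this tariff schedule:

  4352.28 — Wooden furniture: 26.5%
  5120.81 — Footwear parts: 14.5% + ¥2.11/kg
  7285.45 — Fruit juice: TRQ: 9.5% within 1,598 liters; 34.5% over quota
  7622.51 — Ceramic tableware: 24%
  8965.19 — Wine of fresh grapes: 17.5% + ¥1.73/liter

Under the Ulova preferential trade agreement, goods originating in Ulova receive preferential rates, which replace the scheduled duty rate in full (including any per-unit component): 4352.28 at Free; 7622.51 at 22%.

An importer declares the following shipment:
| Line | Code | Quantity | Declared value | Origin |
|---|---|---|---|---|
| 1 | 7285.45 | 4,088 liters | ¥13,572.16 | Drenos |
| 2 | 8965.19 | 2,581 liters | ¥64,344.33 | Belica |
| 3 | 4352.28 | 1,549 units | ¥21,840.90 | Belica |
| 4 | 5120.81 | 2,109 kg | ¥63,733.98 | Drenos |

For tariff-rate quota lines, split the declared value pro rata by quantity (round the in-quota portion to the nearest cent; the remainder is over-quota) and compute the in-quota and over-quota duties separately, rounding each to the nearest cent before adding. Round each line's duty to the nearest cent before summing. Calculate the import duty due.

Line 1 (7285.45, Drenos, 4,088 liters, ¥13,572.16):
Code 7285.45 is under a tariff-rate quota (threshold 1,598 liters). In-quota: 1,598 liters at 9.5%; over-quota: 2,490 liters at 34.5%.
Pro-rata value split: in-quota = ¥13,572.16 × 1,598/4,088 = ¥5,305.36; over-quota = ¥13,572.16 − ¥5,305.36 = ¥8,266.80.
In-quota duty = ¥5,305.36 × 9.5% = ¥504.01. Over-quota duty = ¥8,266.80 × 34.5% = ¥2,852.05.
Line duty = ¥504.01 + ¥2,852.05 = ¥3,356.06.
Line 2 (8965.19, Belica, 2,581 liters, ¥64,344.33):
Base rate for 8965.19 is 17.5% + ¥1.73/liter.
Duty = ¥64,344.33 × 17.5% + 2,581 × ¥1.73 = ¥15,725.39.
Line 3 (4352.28, Belica, 1,549 units, ¥21,840.90):
Base rate for 4352.28 is 26.5%.
4352.28 has an FTA preferential rate, but origin Belica is not Ulova; base rate stands.
Duty = ¥21,840.90 × 26.5% = ¥5,787.84.
Line 4 (5120.81, Drenos, 2,109 kg, ¥63,733.98):
Base rate for 5120.81 is 14.5% + ¥2.11/kg.
Duty = ¥63,733.98 × 14.5% + 2,109 × ¥2.11 = ¥13,691.42.
Total = ¥3,356.06 + ¥15,725.39 + ¥5,787.84 + ¥13,691.42 = ¥38,560.71.

¥38,560.71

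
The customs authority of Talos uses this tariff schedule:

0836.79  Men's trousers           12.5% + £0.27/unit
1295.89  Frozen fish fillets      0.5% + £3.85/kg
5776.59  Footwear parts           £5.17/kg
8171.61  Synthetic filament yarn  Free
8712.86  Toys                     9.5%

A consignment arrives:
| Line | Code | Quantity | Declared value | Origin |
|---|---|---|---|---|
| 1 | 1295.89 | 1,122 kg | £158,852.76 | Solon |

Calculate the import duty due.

Line 1 (1295.89, Solon, 1,122 kg, £158,852.76):
Base rate for 1295.89 is 0.5% + £3.85/kg.
Duty = £158,852.76 × 0.5% + 1,122 × £3.85 = £5,113.96.

£5,113.96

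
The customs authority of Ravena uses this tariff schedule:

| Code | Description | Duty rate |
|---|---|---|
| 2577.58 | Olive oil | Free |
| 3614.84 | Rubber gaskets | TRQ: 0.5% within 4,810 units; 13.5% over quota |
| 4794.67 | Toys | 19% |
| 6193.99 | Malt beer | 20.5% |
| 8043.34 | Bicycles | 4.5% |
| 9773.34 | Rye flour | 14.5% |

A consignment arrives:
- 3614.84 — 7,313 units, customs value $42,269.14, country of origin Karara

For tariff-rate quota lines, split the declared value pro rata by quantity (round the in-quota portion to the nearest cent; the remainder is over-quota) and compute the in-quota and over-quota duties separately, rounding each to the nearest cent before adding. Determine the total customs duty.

$2,092.10

Line 1 (3614.84, Karara, 7,313 units, $42,269.14):
Code 3614.84 is under a tariff-rate quota (threshold 4,810 units). In-quota: 4,810 units at 0.5%; over-quota: 2,503 units at 13.5%.
Pro-rata value split: in-quota = $42,269.14 × 4,810/7,313 = $27,801.80; over-quota = $42,269.14 − $27,801.80 = $14,467.34.
In-quota duty = $27,801.80 × 0.5% = $139.01. Over-quota duty = $14,467.34 × 13.5% = $1,953.09.
Line duty = $139.01 + $1,953.09 = $2,092.10.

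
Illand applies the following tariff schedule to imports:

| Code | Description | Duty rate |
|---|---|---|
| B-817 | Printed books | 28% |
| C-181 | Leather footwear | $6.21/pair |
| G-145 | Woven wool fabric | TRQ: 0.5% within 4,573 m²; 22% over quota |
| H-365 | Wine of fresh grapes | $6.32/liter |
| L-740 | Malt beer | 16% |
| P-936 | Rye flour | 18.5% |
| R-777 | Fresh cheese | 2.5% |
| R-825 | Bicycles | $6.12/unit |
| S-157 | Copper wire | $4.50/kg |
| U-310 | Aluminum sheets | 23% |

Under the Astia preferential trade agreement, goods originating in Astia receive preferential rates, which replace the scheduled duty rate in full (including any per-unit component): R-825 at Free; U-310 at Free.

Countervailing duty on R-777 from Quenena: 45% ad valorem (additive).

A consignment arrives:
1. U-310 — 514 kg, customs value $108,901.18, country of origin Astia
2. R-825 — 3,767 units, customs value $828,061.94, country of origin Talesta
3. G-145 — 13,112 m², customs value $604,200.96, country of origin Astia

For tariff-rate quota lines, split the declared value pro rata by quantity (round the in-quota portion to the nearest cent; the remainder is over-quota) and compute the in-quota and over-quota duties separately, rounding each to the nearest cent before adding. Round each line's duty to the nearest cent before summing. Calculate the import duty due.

$110,672.63

Line 1 (U-310, Astia, 514 kg, $108,901.18):
Base rate for U-310 is 23%.
Origin Astia qualifies under the Illand–Astia agreement and U-310 is covered: preferential rate Free applies instead.
Duty = $108,901.18 × 0% = $0.00.
Line 2 (R-825, Talesta, 3,767 units, $828,061.94):
Base rate for R-825 is $6.12/unit.
R-825 has an FTA preferential rate, but origin Talesta is not Astia; base rate stands.
Duty = 3,767 × $6.12 = $23,054.04.
Line 3 (G-145, Astia, 13,112 m², $604,200.96):
Code G-145 is under a tariff-rate quota (threshold 4,573 m²). In-quota: 4,573 m² at 0.5%; over-quota: 8,539 m² at 22%.
Pro-rata value split: in-quota = $604,200.96 × 4,573/13,112 = $210,723.84; over-quota = $604,200.96 − $210,723.84 = $393,477.12.
In-quota duty = $210,723.84 × 0.5% = $1,053.62. Over-quota duty = $393,477.12 × 22% = $86,564.97.
Line duty = $1,053.62 + $86,564.97 = $87,618.59.
Total = $0.00 + $23,054.04 + $87,618.59 = $110,672.63.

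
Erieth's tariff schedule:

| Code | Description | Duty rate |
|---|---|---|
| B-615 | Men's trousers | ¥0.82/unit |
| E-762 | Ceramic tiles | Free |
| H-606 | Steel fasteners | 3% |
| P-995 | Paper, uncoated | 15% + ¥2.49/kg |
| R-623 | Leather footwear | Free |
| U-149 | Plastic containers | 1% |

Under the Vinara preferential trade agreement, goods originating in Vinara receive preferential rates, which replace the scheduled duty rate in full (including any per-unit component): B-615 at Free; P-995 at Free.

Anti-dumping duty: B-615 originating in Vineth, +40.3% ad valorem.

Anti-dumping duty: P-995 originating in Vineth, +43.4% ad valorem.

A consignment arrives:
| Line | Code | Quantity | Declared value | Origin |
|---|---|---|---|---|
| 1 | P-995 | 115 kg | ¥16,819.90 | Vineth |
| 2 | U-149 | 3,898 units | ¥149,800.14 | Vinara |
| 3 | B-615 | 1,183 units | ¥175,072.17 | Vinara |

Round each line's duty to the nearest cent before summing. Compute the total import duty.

Line 1 (P-995, Vineth, 115 kg, ¥16,819.90):
Base rate for P-995 is 15% + ¥2.49/kg.
P-995 has an FTA preferential rate, but origin Vineth is not Vinara; base rate stands.
Additional duty on P-995 from Vineth: +43.4%. Applied ad valorem rate: 15% + 43.4% = 58.4%.
Duty = ¥16,819.90 × 58.4% + 115 × ¥2.49 = ¥10,109.17.
Line 2 (U-149, Vinara, 3,898 units, ¥149,800.14):
Base rate for U-149 is 1%.
Origin Vinara is the FTA partner but U-149 is not on the preference list; base rate stands.
Duty = ¥149,800.14 × 1% = ¥1,498.00.
Line 3 (B-615, Vinara, 1,183 units, ¥175,072.17):
Base rate for B-615 is ¥0.82/unit.
Origin Vinara qualifies under the Erieth–Vinara agreement and B-615 is covered: preferential rate Free applies instead.
The additional-duty order on B-615 targets Vineth, not Vinara; it does not apply.
Duty = ¥175,072.17 × 0% = ¥0.00.
Total = ¥10,109.17 + ¥1,498.00 + ¥0.00 = ¥11,607.17.

¥11,607.17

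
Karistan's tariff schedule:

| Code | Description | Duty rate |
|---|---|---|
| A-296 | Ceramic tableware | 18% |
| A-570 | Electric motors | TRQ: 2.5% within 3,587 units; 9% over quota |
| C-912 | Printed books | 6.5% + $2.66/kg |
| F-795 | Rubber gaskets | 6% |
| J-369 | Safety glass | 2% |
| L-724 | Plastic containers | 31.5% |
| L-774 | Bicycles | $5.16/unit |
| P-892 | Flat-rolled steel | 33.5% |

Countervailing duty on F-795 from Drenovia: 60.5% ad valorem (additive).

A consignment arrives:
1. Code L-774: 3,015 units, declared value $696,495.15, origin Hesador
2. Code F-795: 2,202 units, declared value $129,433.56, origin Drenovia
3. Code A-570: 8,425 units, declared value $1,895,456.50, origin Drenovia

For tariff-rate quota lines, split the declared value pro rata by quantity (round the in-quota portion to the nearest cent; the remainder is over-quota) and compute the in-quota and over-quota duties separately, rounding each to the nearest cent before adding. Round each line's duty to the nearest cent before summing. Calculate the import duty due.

$219,766.59

Line 1 (L-774, Hesador, 3,015 units, $696,495.15):
Base rate for L-774 is $5.16/unit.
Duty = 3,015 × $5.16 = $15,557.40.
Line 2 (F-795, Drenovia, 2,202 units, $129,433.56):
Base rate for F-795 is 6%.
Additional duty on F-795 from Drenovia: +60.5%. Applied ad valorem rate: 6% + 60.5% = 66.5%.
Duty = $129,433.56 × 66.5% = $86,073.32.
Line 3 (A-570, Drenovia, 8,425 units, $1,895,456.50):
Code A-570 is under a tariff-rate quota (threshold 3,587 units). In-quota: 3,587 units at 2.5%; over-quota: 4,838 units at 9%.
Pro-rata value split: in-quota = $1,895,456.50 × 3,587/8,425 = $807,003.26; over-quota = $1,895,456.50 − $807,003.26 = $1,088,453.24.
In-quota duty = $807,003.26 × 2.5% = $20,175.08. Over-quota duty = $1,088,453.24 × 9% = $97,960.79.
Line duty = $20,175.08 + $97,960.79 = $118,135.87.
Total = $15,557.40 + $86,073.32 + $118,135.87 = $219,766.59.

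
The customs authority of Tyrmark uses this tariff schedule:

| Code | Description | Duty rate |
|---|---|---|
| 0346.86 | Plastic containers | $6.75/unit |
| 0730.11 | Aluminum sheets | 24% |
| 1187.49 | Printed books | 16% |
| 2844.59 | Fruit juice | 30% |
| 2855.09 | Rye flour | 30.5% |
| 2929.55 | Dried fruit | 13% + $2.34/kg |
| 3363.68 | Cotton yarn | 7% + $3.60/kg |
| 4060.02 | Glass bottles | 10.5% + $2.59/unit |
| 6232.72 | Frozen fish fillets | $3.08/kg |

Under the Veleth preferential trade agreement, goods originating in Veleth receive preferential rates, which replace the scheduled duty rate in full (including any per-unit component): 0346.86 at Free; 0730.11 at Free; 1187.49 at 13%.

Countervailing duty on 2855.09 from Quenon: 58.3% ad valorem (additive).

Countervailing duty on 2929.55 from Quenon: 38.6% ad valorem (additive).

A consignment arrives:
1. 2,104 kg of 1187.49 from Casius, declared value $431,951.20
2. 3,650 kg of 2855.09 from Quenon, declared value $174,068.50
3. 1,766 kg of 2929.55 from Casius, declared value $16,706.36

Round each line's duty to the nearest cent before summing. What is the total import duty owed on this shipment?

$229,989.29

Line 1 (1187.49, Casius, 2,104 kg, $431,951.20):
Base rate for 1187.49 is 16%.
1187.49 has an FTA preferential rate, but origin Casius is not Veleth; base rate stands.
Duty = $431,951.20 × 16% = $69,112.19.
Line 2 (2855.09, Quenon, 3,650 kg, $174,068.50):
Base rate for 2855.09 is 30.5%.
Additional duty on 2855.09 from Quenon: +58.3%. Applied ad valorem rate: 30.5% + 58.3% = 88.8%.
Duty = $174,068.50 × 88.8% = $154,572.83.
Line 3 (2929.55, Casius, 1,766 kg, $16,706.36):
Base rate for 2929.55 is 13% + $2.34/kg.
The additional-duty order on 2929.55 targets Quenon, not Casius; it does not apply.
Duty = $16,706.36 × 13% + 1,766 × $2.34 = $6,304.27.
Total = $69,112.19 + $154,572.83 + $6,304.27 = $229,989.29.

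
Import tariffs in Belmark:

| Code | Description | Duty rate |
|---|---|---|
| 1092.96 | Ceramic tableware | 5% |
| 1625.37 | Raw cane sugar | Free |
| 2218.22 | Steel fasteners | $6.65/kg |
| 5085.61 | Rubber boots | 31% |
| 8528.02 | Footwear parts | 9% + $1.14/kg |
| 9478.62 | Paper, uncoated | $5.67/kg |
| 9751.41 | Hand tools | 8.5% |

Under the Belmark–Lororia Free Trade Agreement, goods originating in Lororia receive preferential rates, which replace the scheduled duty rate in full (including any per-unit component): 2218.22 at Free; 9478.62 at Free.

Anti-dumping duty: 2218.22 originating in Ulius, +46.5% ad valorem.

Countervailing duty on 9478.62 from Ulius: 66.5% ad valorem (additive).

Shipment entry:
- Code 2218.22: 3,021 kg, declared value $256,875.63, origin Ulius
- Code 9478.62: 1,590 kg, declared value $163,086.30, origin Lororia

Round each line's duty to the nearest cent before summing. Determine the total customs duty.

Line 1 (2218.22, Ulius, 3,021 kg, $256,875.63):
Base rate for 2218.22 is $6.65/kg.
2218.22 has an FTA preferential rate, but origin Ulius is not Lororia; base rate stands.
Additional duty on 2218.22 from Ulius: +46.5% ad valorem. Applied ad valorem rate = 46.5%.
Duty = $256,875.63 × 46.5% + 3,021 × $6.65 = $139,536.82.
Line 2 (9478.62, Lororia, 1,590 kg, $163,086.30):
Base rate for 9478.62 is $5.67/kg.
Origin Lororia qualifies under the Belmark–Lororia agreement and 9478.62 is covered: preferential rate Free applies instead.
The additional-duty order on 9478.62 targets Ulius, not Lororia; it does not apply.
Duty = $163,086.30 × 0% = $0.00.
Total = $139,536.82 + $0.00 = $139,536.82.

$139,536.82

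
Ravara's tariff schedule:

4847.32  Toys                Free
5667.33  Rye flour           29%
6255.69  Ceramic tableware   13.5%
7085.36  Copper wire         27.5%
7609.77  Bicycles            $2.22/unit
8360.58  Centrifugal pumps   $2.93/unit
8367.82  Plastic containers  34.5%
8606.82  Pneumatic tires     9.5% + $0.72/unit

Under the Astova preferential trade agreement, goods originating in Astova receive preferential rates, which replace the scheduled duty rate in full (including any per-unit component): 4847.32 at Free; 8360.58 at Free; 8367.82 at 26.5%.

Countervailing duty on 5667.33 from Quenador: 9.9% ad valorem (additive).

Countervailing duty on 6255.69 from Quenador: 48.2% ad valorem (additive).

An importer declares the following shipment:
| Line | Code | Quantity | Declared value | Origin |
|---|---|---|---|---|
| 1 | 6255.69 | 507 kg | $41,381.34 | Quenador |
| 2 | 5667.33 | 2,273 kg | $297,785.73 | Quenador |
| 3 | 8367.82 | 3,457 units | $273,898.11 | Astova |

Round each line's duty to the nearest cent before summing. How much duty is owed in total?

$213,953.94

Line 1 (6255.69, Quenador, 507 kg, $41,381.34):
Base rate for 6255.69 is 13.5%.
Additional duty on 6255.69 from Quenador: +48.2%. Applied ad valorem rate: 13.5% + 48.2% = 61.7%.
Duty = $41,381.34 × 61.7% = $25,532.29.
Line 2 (5667.33, Quenador, 2,273 kg, $297,785.73):
Base rate for 5667.33 is 29%.
Additional duty on 5667.33 from Quenador: +9.9%. Applied ad valorem rate: 29% + 9.9% = 38.9%.
Duty = $297,785.73 × 38.9% = $115,838.65.
Line 3 (8367.82, Astova, 3,457 units, $273,898.11):
Base rate for 8367.82 is 34.5%.
Origin Astova qualifies under the Ravara–Astova agreement and 8367.82 is covered: preferential rate 26.5% applies instead.
Duty = $273,898.11 × 26.5% = $72,583.00.
Total = $25,532.29 + $115,838.65 + $72,583.00 = $213,953.94.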